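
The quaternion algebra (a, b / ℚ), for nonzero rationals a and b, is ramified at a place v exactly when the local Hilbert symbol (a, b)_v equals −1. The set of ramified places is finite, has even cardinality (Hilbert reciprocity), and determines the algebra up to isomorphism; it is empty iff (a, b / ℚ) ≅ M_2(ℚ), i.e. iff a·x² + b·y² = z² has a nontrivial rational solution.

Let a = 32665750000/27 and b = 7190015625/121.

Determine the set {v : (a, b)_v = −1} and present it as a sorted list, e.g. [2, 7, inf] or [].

[3, 23]

Mod squares: a ≡ 741, b ≡ 5681. Check v ∈ {∞, 2, 3, 5, 11, 13, 19, 23}.
v=3: a=3^-3·(≡1), b=3^4·(≡2) mod 3; (1|3)=+1, (2|3)=-1; (−1)^{-3·4·1}·(+1)^4·(-1)^-3 = -1.
v=11: a=11^0·(≡3), b=11^-2·(≡1) mod 11; (3|11)=+1, (1|11)=+1; (−1)^{0·-2·5}·(+1)^-2·(+1)^0 = +1.
v=5: a=5^6·(≡4), b=5^6·(≡1) mod 5; (4|5)=+1, (1|5)=+1; (−1)^{6·6·2}·(+1)^6·(+1)^6 = +1.
v=13: a=13^1·(≡7), b=13^1·(≡7) mod 13; (7|13)=-1, (7|13)=-1; (−1)^{1·1·6}·(-1)^1·(-1)^1 = +1.
v=2: v_2(a)=4, v_2(b)=0; units ≡ 5, 1 (mod 8); ε·ε+αω+βω = 0·0+4·0+0·1 ≡ 0  ⇒  (a,b)_2 = +1.
v=∞: 741 > 0 and 5681 > 0  ⇒  (a,b)_∞ = +1.
v=19: a=19^1·(≡5), b=19^1·(≡13) mod 19; (5|19)=+1, (13|19)=-1; (−1)^{1·1·9}·(+1)^1·(-1)^1 = +1.
v=23: a=23^2·(≡15), b=23^1·(≡19) mod 23; (15|23)=-1, (19|23)=-1; (−1)^{2·1·11}·(-1)^1·(-1)^2 = -1.
Ram(741, 5681) = {3, 23}; no ℚ_3-point on the conic.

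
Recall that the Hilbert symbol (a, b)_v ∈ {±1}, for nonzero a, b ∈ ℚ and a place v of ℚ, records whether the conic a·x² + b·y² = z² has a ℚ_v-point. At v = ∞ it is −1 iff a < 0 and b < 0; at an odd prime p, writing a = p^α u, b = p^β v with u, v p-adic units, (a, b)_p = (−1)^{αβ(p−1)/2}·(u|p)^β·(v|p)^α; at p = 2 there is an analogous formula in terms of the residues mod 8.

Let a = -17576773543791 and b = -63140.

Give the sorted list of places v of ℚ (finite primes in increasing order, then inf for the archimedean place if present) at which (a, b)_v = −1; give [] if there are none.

[7, 41, 43, inf]

Mod squares: a ≡ -3999, b ≡ -15785. Check v ∈ {∞, 2, 3, 5, 7, 11, 31, 41, 43}.
v=3: a=3^3·(≡2), b=3^0·(≡1) mod 3; (2|3)=-1, (1|3)=+1; (−1)^{3·0·1}·(-1)^0·(+1)^3 = +1.
v=7: a=7^4·(≡6), b=7^1·(≡3) mod 7; (6|7)=-1, (3|7)=-1; (−1)^{4·1·3}·(-1)^1·(-1)^4 = -1.
v=31: a=31^1·(≡24), b=31^0·(≡7) mod 31; (24|31)=-1, (7|31)=+1; (−1)^{1·0·15}·(-1)^0·(+1)^1 = +1.
v=5: a=5^0·(≡4), b=5^1·(≡2) mod 5; (4|5)=+1, (2|5)=-1; (−1)^{0·1·2}·(+1)^1·(-1)^0 = +1.
v=43: a=43^1·(≡35), b=43^0·(≡27) mod 43; (35|43)=+1, (27|43)=-1; (−1)^{1·0·21}·(+1)^0·(-1)^1 = -1.
v=41: a=41^2·(≡6), b=41^1·(≡18) mod 41; (6|41)=-1, (18|41)=+1; (−1)^{2·1·20}·(-1)^1·(+1)^2 = -1.
v=∞: -3999 < 0 and -15785 < 0  ⇒  (a,b)_∞ = -1.
v=11: a=11^2·(≡5), b=11^1·(≡2) mod 11; (5|11)=+1, (2|11)=-1; (−1)^{2·1·5}·(+1)^1·(-1)^2 = +1.
v=2: v_2(a)=0, v_2(b)=2; units ≡ 1, 7 (mod 8); ε·ε+αω+βω = 0·1+0·0+2·0 ≡ 0  ⇒  (a,b)_2 = +1.
Ram(-3999, -15785) = {7, 41, 43, ∞}; no ℚ_7-point on the conic.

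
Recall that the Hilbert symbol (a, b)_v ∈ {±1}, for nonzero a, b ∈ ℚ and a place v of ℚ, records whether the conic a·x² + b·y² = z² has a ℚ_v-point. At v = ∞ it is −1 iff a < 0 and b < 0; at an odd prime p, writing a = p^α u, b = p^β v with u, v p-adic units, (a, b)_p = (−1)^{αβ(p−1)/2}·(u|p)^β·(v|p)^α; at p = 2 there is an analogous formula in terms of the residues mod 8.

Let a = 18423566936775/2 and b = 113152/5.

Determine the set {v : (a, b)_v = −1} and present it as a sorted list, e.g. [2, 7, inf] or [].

(a, b) ≡ (163438, 2210) mod (ℚ^×)²; places V = {2, 3, 5, 7, 11, 13, 17, 19, 23, ∞}.
(a,b)_17: α=1, u≡2; β=1, v≡12 (mod 17); (2|17)=+1, (12|17)=-1; sign (−1)^0·+1^1·-1^1 = -1.
(a,b)_13: α=2, u≡2; β=1, v≡4 (mod 13); (2|13)=-1, (4|13)=+1; sign (−1)^0·-1^1·+1^2 = -1.
(a,b)_3: α=2, u≡1; β=0, v≡2 (mod 3); (1|3)=+1, (2|3)=-1; sign (−1)^0·+1^0·-1^2 = +1.
(a,b)_2: α=-1, β=9; u≡7, v≡1 (mod 8); ε(u)ε(v)=1·0, αω(v)=-1·0, βω(u)=9·0; sum ≡ 0  ⇒  +1.
(a,b)_5: α=2, u≡3; β=-1, v≡2 (mod 5); (3|5)=-1, (2|5)=-1; sign (−1)^0·-1^-1·-1^2 = -1.
(a,b)_∞: sgn(163438)=+, sgn(2210)=+, so +1.
(a,b)_11: α=3, u≡2; β=0, v≡10 (mod 11); (2|11)=-1, (10|11)=-1; sign (−1)^0·-1^0·-1^3 = -1.
(a,b)_7: α=2, u≡1; β=0, v≡5 (mod 7); (1|7)=+1, (5|7)=-1; sign (−1)^0·+1^0·-1^2 = +1.
(a,b)_19: α=1, u≡2; β=0, v≡9 (mod 19); (2|19)=-1, (9|19)=+1; sign (−1)^0·-1^0·+1^1 = +1.
(a,b)_23: α=1, u≡19; β=0, v≡3 (mod 23); (19|23)=-1, (3|23)=+1; sign (−1)^0·-1^0·+1^1 = +1.
(163438, 2210 / ℚ) ramifies at {5, 11, 13, 17}: a division algebra.

[5, 11, 13, 17]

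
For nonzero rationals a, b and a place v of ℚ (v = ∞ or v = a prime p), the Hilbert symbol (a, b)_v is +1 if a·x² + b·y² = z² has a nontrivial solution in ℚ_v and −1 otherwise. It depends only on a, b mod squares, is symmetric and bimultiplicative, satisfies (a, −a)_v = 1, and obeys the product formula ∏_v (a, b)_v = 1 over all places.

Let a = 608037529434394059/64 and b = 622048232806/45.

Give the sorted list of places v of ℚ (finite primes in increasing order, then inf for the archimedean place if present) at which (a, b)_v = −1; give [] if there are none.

[11, 13, 17, 31]

(a, b) ≡ (1431859, 3230) mod (ℚ^×)²; places V = {2, 3, 5, 7, 11, 13, 17, 19, 31, ∞}.
(a,b)_2: α=-6, β=1; u≡3, v≡7 (mod 8); ε(u)ε(v)=1·1, αω(v)=-6·0, βω(u)=1·1; sum ≡ 0  ⇒  +1.
(a,b)_7: α=4, u≡2; β=2, v≡5 (mod 7); (2|7)=+1, (5|7)=-1; sign (−1)^0·+1^2·-1^4 = +1.
(a,b)_3: α=2, u≡1; β=-2, v≡2 (mod 3); (1|3)=+1, (2|3)=-1; sign (−1)^0·+1^-2·-1^2 = +1.
(a,b)_∞: sgn(1431859)=+, sgn(3230)=+, so +1.
(a,b)_19: α=1, u≡7; β=1, v≡18 (mod 19); (7|19)=+1, (18|19)=-1; sign (−1)^1·+1^1·-1^1 = +1.
(a,b)_17: α=1, u≡13; β=1, v≡10 (mod 17); (13|17)=+1, (10|17)=-1; sign (−1)^0·+1^1·-1^1 = -1.
(a,b)_5: α=0, u≡1; β=-1, v≡4 (mod 5); (1|5)=+1, (4|5)=+1; sign (−1)^0·+1^-1·+1^0 = +1.
(a,b)_11: α=3, u≡2; β=2, v≡2 (mod 11); (2|11)=-1, (2|11)=-1; sign (−1)^0·-1^2·-1^3 = -1.
(a,b)_13: α=3, u≡6; β=2, v≡5 (mod 13); (6|13)=-1, (5|13)=-1; sign (−1)^0·-1^2·-1^3 = -1.
(a,b)_31: α=3, u≡11; β=2, v≡22 (mod 31); (11|31)=-1, (22|31)=-1; sign (−1)^0·-1^2·-1^3 = -1.
Ram(1431859, 3230) = {11, 13, 17, 31}; no ℚ_11-point on the conic.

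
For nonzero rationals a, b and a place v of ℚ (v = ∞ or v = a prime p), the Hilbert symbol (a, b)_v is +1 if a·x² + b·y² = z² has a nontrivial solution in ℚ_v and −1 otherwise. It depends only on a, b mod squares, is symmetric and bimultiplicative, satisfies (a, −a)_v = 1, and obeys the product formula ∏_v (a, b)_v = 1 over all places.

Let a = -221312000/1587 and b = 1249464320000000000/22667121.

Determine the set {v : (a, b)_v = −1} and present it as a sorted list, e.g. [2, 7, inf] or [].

[3, 5, 13, 19]

Mod squares: a ≡ -25935, b ≡ 2. Check v ∈ {∞, 2, 3, 5, 7, 13, 19, 23}.
v=23: a=23^-2·(≡1), b=23^-4·(≡2) mod 23; (1|23)=+1, (2|23)=+1; (−1)^{-2·-4·11}·(+1)^-4·(+1)^-2 = +1.
v=19: a=19^1·(≡14), b=19^2·(≡13) mod 19; (14|19)=-1, (13|19)=-1; (−1)^{1·2·9}·(-1)^2·(-1)^1 = -1.
v=3: a=3^-1·(≡1), b=3^-4·(≡2) mod 3; (1|3)=+1, (2|3)=-1; (−1)^{-1·-4·1}·(+1)^-4·(-1)^-1 = -1.
v=5: a=5^3·(≡2), b=5^10·(≡3) mod 5; (2|5)=-1, (3|5)=-1; (−1)^{3·10·2}·(-1)^10·(-1)^3 = -1.
v=2: v_2(a)=10, v_2(b)=21; units ≡ 1, 1 (mod 8); ε·ε+αω+βω = 0·0+10·0+21·0 ≡ 0  ⇒  (a,b)_2 = +1.
v=7: a=7^1·(≡5), b=7^0·(≡1) mod 7; (5|7)=-1, (1|7)=+1; (−1)^{1·0·3}·(-1)^0·(+1)^1 = +1.
v=13: a=13^1·(≡7), b=13^2·(≡6) mod 13; (7|13)=-1, (6|13)=-1; (−1)^{1·2·6}·(-1)^2·(-1)^1 = -1.
v=∞: -25935 < 0 and 2 > 0  ⇒  (a,b)_∞ = +1.
Ram(-25935, 2) = {3, 5, 13, 19}; no ℚ_3-point on the conic.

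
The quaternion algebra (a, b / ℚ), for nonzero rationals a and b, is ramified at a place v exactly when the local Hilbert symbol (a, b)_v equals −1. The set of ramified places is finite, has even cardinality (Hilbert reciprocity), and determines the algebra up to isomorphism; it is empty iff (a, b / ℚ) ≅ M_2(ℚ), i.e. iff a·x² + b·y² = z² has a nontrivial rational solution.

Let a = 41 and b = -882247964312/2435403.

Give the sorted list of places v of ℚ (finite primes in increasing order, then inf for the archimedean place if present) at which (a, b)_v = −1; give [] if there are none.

[3, 11, 13, 41]

(a, b) ≡ (41, -1301586) mod (ℚ^×)²; places V = {2, 3, 11, 13, 17, 23, 31, 37, 41, 53, ∞}.
(a,b)_53: α=0, u≡41; β=-2, v≡31 (mod 53); (41|53)=-1, (31|53)=-1; sign (−1)^0·-1^-2·-1^0 = +1.
(a,b)_31: α=0, u≡10; β=2, v≡30 (mod 31); (10|31)=+1, (30|31)=-1; sign (−1)^0·+1^2·-1^0 = +1.
(a,b)_11: α=0, u≡8; β=1, v≡3 (mod 11); (8|11)=-1, (3|11)=+1; sign (−1)^0·-1^1·+1^0 = -1.
(a,b)_∞: sgn(41)=+, sgn(-1301586)=−, so +1.
(a,b)_3: α=0, u≡2; β=-1, v≡1 (mod 3); (2|3)=-1, (1|3)=+1; sign (−1)^0·-1^-1·+1^0 = -1.
(a,b)_17: α=0, u≡7; β=-2, v≡4 (mod 17); (7|17)=-1, (4|17)=+1; sign (−1)^0·-1^-2·+1^0 = +1.
(a,b)_13: α=0, u≡2; β=1, v≡12 (mod 13); (2|13)=-1, (12|13)=+1; sign (−1)^0·-1^1·+1^0 = -1.
(a,b)_37: α=0, u≡4; β=1, v≡12 (mod 37); (4|37)=+1, (12|37)=+1; sign (−1)^0·+1^1·+1^0 = +1.
(a,b)_41: α=1, u≡1; β=1, v≡15 (mod 41); (1|41)=+1, (15|41)=-1; sign (−1)^0·+1^1·-1^1 = -1.
(a,b)_23: α=0, u≡18; β=2, v≡15 (mod 23); (18|23)=+1, (15|23)=-1; sign (−1)^0·+1^2·-1^0 = +1.
(a,b)_2: α=0, β=3; u≡1, v≡7 (mod 8); ε(u)ε(v)=0·1, αω(v)=0·0, βω(u)=3·0; sum ≡ 0  ⇒  +1.
|Ram(41, -1301586)| = 4, even; anisotropic at {3, 11, 13, 41}.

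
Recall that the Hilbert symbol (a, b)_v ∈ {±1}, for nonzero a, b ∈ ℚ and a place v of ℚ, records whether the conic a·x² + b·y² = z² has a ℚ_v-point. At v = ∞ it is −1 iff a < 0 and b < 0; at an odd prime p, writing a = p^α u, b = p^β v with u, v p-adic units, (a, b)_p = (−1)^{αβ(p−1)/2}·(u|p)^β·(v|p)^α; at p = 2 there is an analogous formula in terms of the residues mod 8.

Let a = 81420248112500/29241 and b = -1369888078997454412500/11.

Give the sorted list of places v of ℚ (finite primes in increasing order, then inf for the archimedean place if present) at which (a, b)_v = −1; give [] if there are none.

(a, b) ≡ (5, -1870935) mod (ℚ^×)²; places V = {2, 3, 5, 11, 13, 17, 19, 23, 29, ∞}.
(a,b)_∞: sgn(5)=+, sgn(-1870935)=−, so +1.
(a,b)_3: α=-4, u≡2; β=5, v≡1 (mod 3); (2|3)=-1, (1|3)=+1; sign (−1)^0·-1^5·+1^-4 = -1.
(a,b)_5: α=5, u≡1; β=5, v≡3 (mod 5); (1|5)=+1, (3|5)=-1; sign (−1)^0·+1^5·-1^5 = -1.
(a,b)_2: α=2, β=2; u≡5, v≡1 (mod 8); ε(u)ε(v)=0·0, αω(v)=2·0, βω(u)=2·1; sum ≡ 0  ⇒  +1.
(a,b)_29: α=2, u≡13; β=3, v≡8 (mod 29); (13|29)=+1, (8|29)=-1; sign (−1)^0·+1^3·-1^2 = +1.
(a,b)_23: α=2, u≡11; β=5, v≡4 (mod 23); (11|23)=-1, (4|23)=+1; sign (−1)^0·-1^5·+1^2 = -1.
(a,b)_11: α=4, u≡3; β=-1, v≡6 (mod 11); (3|11)=+1, (6|11)=-1; sign (−1)^0·+1^-1·-1^4 = +1.
(a,b)_17: α=0, u≡14; β=1, v≡5 (mod 17); (14|17)=-1, (5|17)=-1; sign (−1)^0·-1^1·-1^0 = -1.
(a,b)_13: α=0, u≡6; β=2, v≡10 (mod 13); (6|13)=-1, (10|13)=+1; sign (−1)^0·-1^2·+1^0 = +1.
(a,b)_19: α=-2, u≡9; β=0, v≡18 (mod 19); (9|19)=+1, (18|19)=-1; sign (−1)^0·+1^0·-1^-2 = +1.
(5, -1870935 / ℚ) ramifies at {3, 5, 17, 23}: a division algebra.

[3, 5, 17, 23]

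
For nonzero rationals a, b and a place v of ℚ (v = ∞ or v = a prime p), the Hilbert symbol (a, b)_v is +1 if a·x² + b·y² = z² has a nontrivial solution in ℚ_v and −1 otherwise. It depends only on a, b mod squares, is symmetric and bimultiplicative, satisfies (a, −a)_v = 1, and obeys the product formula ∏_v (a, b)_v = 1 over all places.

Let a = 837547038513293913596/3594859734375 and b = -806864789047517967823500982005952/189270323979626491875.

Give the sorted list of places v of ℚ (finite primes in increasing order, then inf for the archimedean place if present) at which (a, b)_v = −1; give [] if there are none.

[3, 17, 37, 43]

Mod squares: a ≡ 83657, b ≡ -129. Check v ∈ {∞, 2, 3, 5, 7, 11, 13, 17, 19, 23, 29, 37, 43}.
v=37: a=37^1·(≡28), b=37^2·(≡8) mod 37; (28|37)=+1, (8|37)=-1; (−1)^{1·2·18}·(+1)^2·(-1)^1 = -1.
v=19: a=19^1·(≡3), b=19^2·(≡16) mod 19; (3|19)=-1, (16|19)=+1; (−1)^{1·2·9}·(-1)^2·(+1)^1 = +1.
v=43: a=43^2·(≡8), b=43^3·(≡31) mod 43; (8|43)=-1, (31|43)=+1; (−1)^{2·3·21}·(-1)^3·(+1)^2 = -1.
v=13: a=13^-2·(≡2), b=13^-4·(≡12) mod 13; (2|13)=-1, (12|13)=+1; (−1)^{-2·-4·6}·(-1)^-4·(+1)^-2 = +1.
v=∞: 83657 > 0 and -129 < 0  ⇒  (a,b)_∞ = +1.
v=5: a=5^-6·(≡2), b=5^-4·(≡4) mod 5; (2|5)=-1, (4|5)=+1; (−1)^{-6·-4·2}·(-1)^-4·(+1)^-6 = +1.
v=23: a=23^8·(≡13), b=23^12·(≡8) mod 23; (13|23)=+1, (8|23)=+1; (−1)^{8·12·11}·(+1)^12·(+1)^8 = +1.
v=11: a=11^2·(≡8), b=11^4·(≡1) mod 11; (8|11)=-1, (1|11)=+1; (−1)^{2·4·5}·(-1)^4·(+1)^2 = +1.
v=7: a=7^-5·(≡2), b=7^-8·(≡1) mod 7; (2|7)=+1, (1|7)=+1; (−1)^{-5·-8·3}·(+1)^-8·(+1)^-5 = +1.
v=29: a=29^0·(≡10), b=29^-2·(≡23) mod 29; (10|29)=-1, (23|29)=+1; (−1)^{0·-2·14}·(-1)^-2·(+1)^0 = +1.
v=2: v_2(a)=2, v_2(b)=6; units ≡ 1, 7 (mod 8); ε·ε+αω+βω = 0·1+2·0+6·0 ≡ 0  ⇒  (a,b)_2 = +1.
v=3: a=3^-4·(≡2), b=3^-7·(≡2) mod 3; (2|3)=-1, (2|3)=-1; (−1)^{-4·-7·1}·(-1)^-7·(-1)^-4 = -1.
v=17: a=17^1·(≡13), b=17^0·(≡10) mod 17; (13|17)=+1, (10|17)=-1; (−1)^{1·0·8}·(+1)^0·(-1)^1 = -1.
|Ram(83657, -129)| = 4, even; anisotropic at {3, 17, 37, 43}.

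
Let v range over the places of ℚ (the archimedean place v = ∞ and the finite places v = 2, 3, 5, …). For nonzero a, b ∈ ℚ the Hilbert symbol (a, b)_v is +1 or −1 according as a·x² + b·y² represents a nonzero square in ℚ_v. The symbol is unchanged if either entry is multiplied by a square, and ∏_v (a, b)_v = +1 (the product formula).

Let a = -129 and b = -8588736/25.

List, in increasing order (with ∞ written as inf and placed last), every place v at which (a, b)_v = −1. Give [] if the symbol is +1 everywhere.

(a, b) ≡ (-129, -14911) mod (ℚ^×)²; places V = {2, 3, 5, 13, 31, 37, 43, ∞}.
(a,b)_37: α=0, u≡19; β=1, v≡30 (mod 37); (19|37)=-1, (30|37)=+1; sign (−1)^0·-1^1·+1^0 = -1.
(a,b)_3: α=1, u≡2; β=2, v≡2 (mod 3); (2|3)=-1, (2|3)=-1; sign (−1)^0·-1^2·-1^1 = -1.
(a,b)_31: α=0, u≡26; β=1, v≡17 (mod 31); (26|31)=-1, (17|31)=-1; sign (−1)^0·-1^1·-1^0 = -1.
(a,b)_13: α=0, u≡1; β=1, v≡12 (mod 13); (1|13)=+1, (12|13)=+1; sign (−1)^0·+1^1·+1^0 = +1.
(a,b)_5: α=0, u≡1; β=-2, v≡4 (mod 5); (1|5)=+1, (4|5)=+1; sign (−1)^0·+1^-2·+1^0 = +1.
(a,b)_2: α=0, β=6; u≡7, v≡1 (mod 8); ε(u)ε(v)=1·0, αω(v)=0·0, βω(u)=6·0; sum ≡ 0  ⇒  +1.
(a,b)_43: α=1, u≡40; β=0, v≡24 (mod 43); (40|43)=+1, (24|43)=+1; sign (−1)^0·+1^0·+1^1 = +1.
(a,b)_∞: sgn(-129)=−, sgn(-14911)=−, so -1.
|Ram(-129, -14911)| = 4, even; anisotropic at {3, 31, 37, ∞}.

[3, 31, 37, inf]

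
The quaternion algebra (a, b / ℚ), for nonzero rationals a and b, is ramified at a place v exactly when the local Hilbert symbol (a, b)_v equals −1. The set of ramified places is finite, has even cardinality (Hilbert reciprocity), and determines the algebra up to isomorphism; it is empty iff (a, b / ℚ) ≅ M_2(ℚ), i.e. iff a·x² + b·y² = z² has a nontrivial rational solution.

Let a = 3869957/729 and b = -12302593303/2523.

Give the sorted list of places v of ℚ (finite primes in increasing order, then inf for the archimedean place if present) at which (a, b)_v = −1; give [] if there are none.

[3, 7, 13, 23]

Mod squares: a ≡ 2093, b ≡ -69069. Check v ∈ {∞, 2, 3, 7, 11, 13, 17, 23, 29, 43}.
v=∞: 2093 > 0 and -69069 < 0  ⇒  (a,b)_∞ = +1.
v=23: a=23^1·(≡21), b=23^1·(≡10) mod 23; (21|23)=-1, (10|23)=-1; (−1)^{1·1·11}·(-1)^1·(-1)^1 = -1.
v=17: a=17^0·(≡4), b=17^2·(≡15) mod 17; (4|17)=+1, (15|17)=+1; (−1)^{0·2·8}·(+1)^2·(+1)^0 = +1.
v=2: v_2(a)=0, v_2(b)=0; units ≡ 5, 3 (mod 8); ε·ε+αω+βω = 0·1+0·1+0·1 ≡ 0  ⇒  (a,b)_2 = +1.
v=3: a=3^-6·(≡2), b=3^-1·(≡2) mod 3; (2|3)=-1, (2|3)=-1; (−1)^{-6·-1·1}·(-1)^-1·(-1)^-6 = -1.
v=11: a=11^0·(≡1), b=11^1·(≡6) mod 11; (1|11)=+1, (6|11)=-1; (−1)^{0·1·5}·(+1)^1·(-1)^0 = +1.
v=7: a=7^1·(≡5), b=7^1·(≡3) mod 7; (5|7)=-1, (3|7)=-1; (−1)^{1·1·3}·(-1)^1·(-1)^1 = -1.
v=13: a=13^1·(≡2), b=13^1·(≡12) mod 13; (2|13)=-1, (12|13)=+1; (−1)^{1·1·6}·(-1)^1·(+1)^1 = -1.
v=43: a=43^2·(≡7), b=43^2·(≡3) mod 43; (7|43)=-1, (3|43)=-1; (−1)^{2·2·21}·(-1)^2·(-1)^2 = +1.
v=29: a=29^0·(≡13), b=29^-2·(≡7) mod 29; (13|29)=+1, (7|29)=+1; (−1)^{0·-2·14}·(+1)^-2·(+1)^0 = +1.
Ram(2093, -69069) = {3, 7, 13, 23}; no ℚ_3-point on the conic.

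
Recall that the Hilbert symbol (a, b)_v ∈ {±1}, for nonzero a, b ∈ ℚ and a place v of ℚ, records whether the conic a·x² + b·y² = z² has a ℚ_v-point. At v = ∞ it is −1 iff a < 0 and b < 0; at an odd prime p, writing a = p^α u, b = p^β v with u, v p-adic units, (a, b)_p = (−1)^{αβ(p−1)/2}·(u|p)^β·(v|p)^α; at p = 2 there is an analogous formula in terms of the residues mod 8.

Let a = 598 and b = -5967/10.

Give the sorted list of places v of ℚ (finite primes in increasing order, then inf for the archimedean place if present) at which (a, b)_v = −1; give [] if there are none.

Mod squares: a ≡ 598, b ≡ -6630. Check v ∈ {∞, 2, 3, 5, 13, 17, 23}.
v=∞: 598 > 0 and -6630 < 0  ⇒  (a,b)_∞ = +1.
v=13: a=13^1·(≡7), b=13^1·(≡10) mod 13; (7|13)=-1, (10|13)=+1; (−1)^{1·1·6}·(-1)^1·(+1)^1 = -1.
v=17: a=17^0·(≡3), b=17^1·(≡4) mod 17; (3|17)=-1, (4|17)=+1; (−1)^{0·1·8}·(-1)^1·(+1)^0 = -1.
v=2: v_2(a)=1, v_2(b)=-1; units ≡ 3, 5 (mod 8); ε·ε+αω+βω = 1·0+1·1+-1·1 ≡ 0  ⇒  (a,b)_2 = +1.
v=3: a=3^0·(≡1), b=3^3·(≡1) mod 3; (1|3)=+1, (1|3)=+1; (−1)^{0·3·1}·(+1)^3·(+1)^0 = +1.
v=23: a=23^1·(≡3), b=23^0·(≡22) mod 23; (3|23)=+1, (22|23)=-1; (−1)^{1·0·11}·(+1)^0·(-1)^1 = -1.
v=5: a=5^0·(≡3), b=5^-1·(≡4) mod 5; (3|5)=-1, (4|5)=+1; (−1)^{0·-1·2}·(-1)^-1·(+1)^0 = -1.
(598, -6630 / ℚ) ramifies at {5, 13, 17, 23}: a division algebra.

[5, 13, 17, 23]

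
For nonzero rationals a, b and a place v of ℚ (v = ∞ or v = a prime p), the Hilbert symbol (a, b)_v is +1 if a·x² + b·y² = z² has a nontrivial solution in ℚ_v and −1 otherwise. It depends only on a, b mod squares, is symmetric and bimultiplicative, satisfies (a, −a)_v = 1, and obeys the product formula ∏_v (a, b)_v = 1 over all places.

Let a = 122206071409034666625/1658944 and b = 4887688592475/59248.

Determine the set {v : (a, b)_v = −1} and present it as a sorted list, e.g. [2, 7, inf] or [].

[5, 7]

(a, b) ≡ (13585, 133) mod (ℚ^×)²; places V = {2, 3, 5, 7, 11, 13, 17, 19, 23, ∞}.
(a,b)_17: α=6, u≡4; β=4, v≡5 (mod 17); (4|17)=+1, (5|17)=-1; sign (−1)^0·+1^4·-1^6 = +1.
(a,b)_3: α=6, u≡1; β=6, v≡1 (mod 3); (1|3)=+1, (1|3)=+1; sign (−1)^0·+1^6·+1^6 = +1.
(a,b)_13: α=3, u≡6; β=2, v≡9 (mod 13); (6|13)=-1, (9|13)=+1; sign (−1)^0·-1^2·+1^3 = +1.
(a,b)_5: α=3, u≡2; β=2, v≡3 (mod 5); (2|5)=-1, (3|5)=-1; sign (−1)^0·-1^2·-1^3 = -1.
(a,b)_11: α=3, u≡1; β=0, v≡9 (mod 11); (1|11)=+1, (9|11)=+1; sign (−1)^0·+1^0·+1^3 = +1.
(a,b)_19: α=1, u≡10; β=1, v≡4 (mod 19); (10|19)=-1, (4|19)=+1; sign (−1)^1·-1^1·+1^1 = +1.
(a,b)_∞: sgn(13585)=+, sgn(133)=+, so +1.
(a,b)_2: α=-6, β=-4; u≡1, v≡5 (mod 8); ε(u)ε(v)=0·0, αω(v)=-6·1, βω(u)=-4·0; sum ≡ 0  ⇒  +1.
(a,b)_7: α=-2, u≡3; β=-1, v≡3 (mod 7); (3|7)=-1, (3|7)=-1; sign (−1)^0·-1^-1·-1^-2 = -1.
(a,b)_23: α=-2, u≡14; β=-2, v≡9 (mod 23); (14|23)=-1, (9|23)=+1; sign (−1)^0·-1^-2·+1^-2 = +1.
|Ram(13585, 133)| = 2, even; anisotropic at {5, 7}.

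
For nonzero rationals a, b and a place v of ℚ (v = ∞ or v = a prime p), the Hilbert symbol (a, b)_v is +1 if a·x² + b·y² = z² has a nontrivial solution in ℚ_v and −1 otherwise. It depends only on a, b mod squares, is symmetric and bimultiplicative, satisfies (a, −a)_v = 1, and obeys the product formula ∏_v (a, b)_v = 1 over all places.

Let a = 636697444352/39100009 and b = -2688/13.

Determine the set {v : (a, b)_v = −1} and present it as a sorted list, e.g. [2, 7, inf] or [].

[3, 13]

Mod squares: a ≡ 2, b ≡ -546. Check v ∈ {∞, 2, 3, 7, 13, 19, 29, 37}.
v=19: a=19^2·(≡10), b=19^0·(≡11) mod 19; (10|19)=-1, (11|19)=+1; (−1)^{2·0·9}·(-1)^0·(+1)^2 = +1.
v=7: a=7^0·(≡1), b=7^1·(≡6) mod 7; (1|7)=+1, (6|7)=-1; (−1)^{0·1·3}·(+1)^1·(-1)^0 = +1.
v=∞: 2 > 0 and -546 < 0  ⇒  (a,b)_∞ = +1.
v=37: a=37^-2·(≡18), b=37^0·(≡1) mod 37; (18|37)=-1, (1|37)=+1; (−1)^{-2·0·18}·(-1)^0·(+1)^-2 = +1.
v=13: a=13^-4·(≡2), b=13^-1·(≡3) mod 13; (2|13)=-1, (3|13)=+1; (−1)^{-4·-1·6}·(-1)^-1·(+1)^-4 = -1.
v=29: a=29^2·(≡21), b=29^0·(≡23) mod 29; (21|29)=-1, (23|29)=+1; (−1)^{2·0·14}·(-1)^0·(+1)^2 = +1.
v=3: a=3^0·(≡2), b=3^1·(≡1) mod 3; (2|3)=-1, (1|3)=+1; (−1)^{0·1·1}·(-1)^1·(+1)^0 = -1.
v=2: v_2(a)=21, v_2(b)=7; units ≡ 1, 7 (mod 8); ε·ε+αω+βω = 0·1+21·0+7·0 ≡ 0  ⇒  (a,b)_2 = +1.
|Ram(2, -546)| = 2, even; anisotropic at {3, 13}.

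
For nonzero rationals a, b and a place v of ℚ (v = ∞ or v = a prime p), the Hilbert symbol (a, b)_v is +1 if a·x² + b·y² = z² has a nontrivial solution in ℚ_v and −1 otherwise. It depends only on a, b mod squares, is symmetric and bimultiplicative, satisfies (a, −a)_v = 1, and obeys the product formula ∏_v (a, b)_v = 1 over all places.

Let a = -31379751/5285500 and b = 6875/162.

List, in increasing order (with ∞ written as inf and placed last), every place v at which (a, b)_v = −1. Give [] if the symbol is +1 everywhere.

Mod squares: a ≡ -2145, b ≡ 22. Check v ∈ {∞, 2, 3, 5, 11, 13, 23, 31}.
v=13: a=13^3·(≡9), b=13^0·(≡4) mod 13; (9|13)=+1, (4|13)=+1; (−1)^{3·0·6}·(+1)^0·(+1)^3 = +1.
v=∞: -2145 < 0 and 22 > 0  ⇒  (a,b)_∞ = +1.
v=31: a=31^-2·(≡19), b=31^0·(≡30) mod 31; (19|31)=+1, (30|31)=-1; (−1)^{-2·0·15}·(+1)^0·(-1)^-2 = +1.
v=5: a=5^-3·(≡1), b=5^4·(≡3) mod 5; (1|5)=+1, (3|5)=-1; (−1)^{-3·4·2}·(+1)^4·(-1)^-3 = -1.
v=3: a=3^3·(≡2), b=3^-4·(≡1) mod 3; (2|3)=-1, (1|3)=+1; (−1)^{3·-4·1}·(-1)^-4·(+1)^3 = +1.
v=2: v_2(a)=-2, v_2(b)=-1; units ≡ 7, 3 (mod 8); ε·ε+αω+βω = 1·1+-2·1+-1·0 ≡ 1  ⇒  (a,b)_2 = -1.
v=23: a=23^2·(≡17), b=23^0·(≡21) mod 23; (17|23)=-1, (21|23)=-1; (−1)^{2·0·11}·(-1)^0·(-1)^2 = +1.
v=11: a=11^-1·(≡9), b=11^1·(≡8) mod 11; (9|11)=+1, (8|11)=-1; (−1)^{-1·1·5}·(+1)^1·(-1)^-1 = +1.
Ram(-2145, 22) = {2, 5}; no ℚ_2-point on the conic.

[2, 5]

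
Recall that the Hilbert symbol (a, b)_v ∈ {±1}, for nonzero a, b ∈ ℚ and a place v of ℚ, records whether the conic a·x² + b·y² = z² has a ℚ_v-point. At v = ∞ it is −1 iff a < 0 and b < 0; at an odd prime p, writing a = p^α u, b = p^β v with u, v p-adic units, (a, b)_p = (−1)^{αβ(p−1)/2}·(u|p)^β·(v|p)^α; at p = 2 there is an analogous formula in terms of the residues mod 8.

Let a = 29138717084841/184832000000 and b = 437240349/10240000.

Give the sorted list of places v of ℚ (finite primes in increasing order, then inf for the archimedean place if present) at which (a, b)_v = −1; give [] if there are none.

[2, 3]

Mod squares: a ≡ 2, b ≡ 21. Check v ∈ {∞, 2, 3, 5, 7, 13, 19}.
v=19: a=19^-2·(≡2), b=19^0·(≡8) mod 19; (2|19)=-1, (8|19)=-1; (−1)^{-2·0·9}·(-1)^0·(-1)^-2 = +1.
v=3: a=3^6·(≡2), b=3^7·(≡1) mod 3; (2|3)=-1, (1|3)=+1; (−1)^{6·7·1}·(-1)^7·(+1)^6 = -1.
v=5: a=5^-6·(≡2), b=5^-4·(≡1) mod 5; (2|5)=-1, (1|5)=+1; (−1)^{-6·-4·2}·(-1)^-4·(+1)^-6 = +1.
v=13: a=13^8·(≡8), b=13^4·(≡2) mod 13; (8|13)=-1, (2|13)=-1; (−1)^{8·4·6}·(-1)^4·(-1)^8 = +1.
v=7: a=7^2·(≡2), b=7^1·(≡3) mod 7; (2|7)=+1, (3|7)=-1; (−1)^{2·1·3}·(+1)^1·(-1)^2 = +1.
v=∞: 2 > 0 and 21 > 0  ⇒  (a,b)_∞ = +1.
v=2: v_2(a)=-15, v_2(b)=-14; units ≡ 1, 5 (mod 8); ε·ε+αω+βω = 0·0+-15·1+-14·0 ≡ 1  ⇒  (a,b)_2 = -1.
Ram(2, 21) = {2, 3}; no ℚ_2-point on the conic.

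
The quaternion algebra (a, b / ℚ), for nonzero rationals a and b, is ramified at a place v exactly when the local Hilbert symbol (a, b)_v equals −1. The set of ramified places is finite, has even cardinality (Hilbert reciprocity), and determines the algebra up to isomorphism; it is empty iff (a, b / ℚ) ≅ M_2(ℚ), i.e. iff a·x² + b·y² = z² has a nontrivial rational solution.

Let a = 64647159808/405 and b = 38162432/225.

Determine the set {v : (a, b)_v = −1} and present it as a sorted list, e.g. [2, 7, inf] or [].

(a, b) ≡ (110, 77) mod (ℚ^×)²; places V = {2, 3, 5, 7, 11, ∞}.
(a,b)_11: α=5, u≡2; β=3, v≡10 (mod 11); (2|11)=-1, (10|11)=-1; sign (−1)^1·-1^3·-1^5 = -1.
(a,b)_2: α=13, β=12; u≡7, v≡5 (mod 8); ε(u)ε(v)=1·0, αω(v)=13·1, βω(u)=12·0; sum ≡ 1  ⇒  -1.
(a,b)_3: α=-4, u≡2; β=-2, v≡2 (mod 3); (2|3)=-1, (2|3)=-1; sign (−1)^0·-1^-2·-1^-4 = +1.
(a,b)_7: α=2, u≡3; β=1, v≡1 (mod 7); (3|7)=-1, (1|7)=+1; sign (−1)^0·-1^1·+1^2 = -1.
(a,b)_∞: sgn(110)=+, sgn(77)=+, so +1.
(a,b)_5: α=-1, u≡3; β=-2, v≡3 (mod 5); (3|5)=-1, (3|5)=-1; sign (−1)^0·-1^-2·-1^-1 = -1.
|Ram(110, 77)| = 4, even; anisotropic at {2, 5, 7, 11}.

[2, 5, 7, 11]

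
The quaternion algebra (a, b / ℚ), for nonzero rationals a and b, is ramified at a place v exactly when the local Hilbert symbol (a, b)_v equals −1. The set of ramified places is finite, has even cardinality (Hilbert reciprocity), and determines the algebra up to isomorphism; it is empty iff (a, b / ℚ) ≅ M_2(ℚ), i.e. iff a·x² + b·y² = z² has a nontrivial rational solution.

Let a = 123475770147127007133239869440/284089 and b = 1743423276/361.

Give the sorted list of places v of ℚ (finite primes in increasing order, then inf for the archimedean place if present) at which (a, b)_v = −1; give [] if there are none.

[19, 37]

(a, b) ≡ (887110, 518259) mod (ℚ^×)²; places V = {2, 3, 5, 7, 13, 19, 23, 29, 37, 41, ∞}.
(a,b)_23: α=3, u≡14; β=1, v≡6 (mod 23); (14|23)=-1, (6|23)=+1; sign (−1)^1·-1^1·+1^3 = +1.
(a,b)_37: α=4, u≡35; β=1, v≡7 (mod 37); (35|37)=-1, (7|37)=+1; sign (−1)^0·-1^1·+1^4 = -1.
(a,b)_2: α=21, β=2; u≡3, v≡3 (mod 8); ε(u)ε(v)=1·1, αω(v)=21·1, βω(u)=2·1; sum ≡ 0  ⇒  +1.
(a,b)_7: α=3, u≡1; β=1, v≡5 (mod 7); (1|7)=+1, (5|7)=-1; sign (−1)^1·+1^1·-1^3 = +1.
(a,b)_29: α=3, u≡22; β=3, v≡20 (mod 29); (22|29)=+1, (20|29)=+1; sign (−1)^0·+1^3·+1^3 = +1.
(a,b)_3: α=2, u≡1; β=1, v≡1 (mod 3); (1|3)=+1, (1|3)=+1; sign (−1)^0·+1^1·+1^2 = +1.
(a,b)_41: α=-2, u≡26; β=0, v≡26 (mod 41); (26|41)=-1, (26|41)=-1; sign (−1)^0·-1^0·-1^-2 = +1.
(a,b)_13: α=-2, u≡10; β=0, v≡1 (mod 13); (10|13)=+1, (1|13)=+1; sign (−1)^0·+1^0·+1^-2 = +1.
(a,b)_19: α=3, u≡11; β=-2, v≡15 (mod 19); (11|19)=+1, (15|19)=-1; sign (−1)^0·+1^-2·-1^3 = -1.
(a,b)_∞: sgn(887110)=+, sgn(518259)=+, so +1.
(a,b)_5: α=1, u≡2; β=0, v≡1 (mod 5); (2|5)=-1, (1|5)=+1; sign (−1)^0·-1^0·+1^1 = +1.
|Ram(887110, 518259)| = 2, even; anisotropic at {19, 37}.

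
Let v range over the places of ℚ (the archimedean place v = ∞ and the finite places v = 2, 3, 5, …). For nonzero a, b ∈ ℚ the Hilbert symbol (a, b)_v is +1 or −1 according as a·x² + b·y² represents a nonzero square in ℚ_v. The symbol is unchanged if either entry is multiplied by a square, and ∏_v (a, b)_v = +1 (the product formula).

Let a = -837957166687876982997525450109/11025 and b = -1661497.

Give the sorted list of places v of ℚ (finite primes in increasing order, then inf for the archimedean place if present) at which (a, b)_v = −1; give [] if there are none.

[2, 23, 47, inf]

(a, b) ≡ (-39191896909, -1661497) mod (ℚ^×)²; places V = {2, 3, 5, 7, 11, 23, 29, 31, 37, 43, 47, 53, ∞}.
(a,b)_29: α=3, u≡26; β=1, v≡11 (mod 29); (26|29)=-1, (11|29)=-1; sign (−1)^0·-1^1·-1^3 = +1.
(a,b)_37: α=1, u≡14; β=0, v≡25 (mod 37); (14|37)=-1, (25|37)=+1; sign (−1)^0·-1^0·+1^1 = +1.
(a,b)_11: α=5, u≡8; β=0, v≡9 (mod 11); (8|11)=-1, (9|11)=+1; sign (−1)^0·-1^0·+1^5 = +1.
(a,b)_47: α=3, u≡10; β=1, v≡40 (mod 47); (10|47)=-1, (40|47)=-1; sign (−1)^1·-1^1·-1^3 = -1.
(a,b)_7: α=-2, u≡3; β=0, v≡2 (mod 7); (3|7)=-1, (2|7)=+1; sign (−1)^0·-1^0·+1^-2 = +1.
(a,b)_53: α=3, u≡5; β=1, v≡27 (mod 53); (5|53)=-1, (27|53)=-1; sign (−1)^0·-1^1·-1^3 = +1.
(a,b)_3: α=-2, u≡2; β=0, v≡2 (mod 3); (2|3)=-1, (2|3)=-1; sign (−1)^0·-1^0·-1^-2 = +1.
(a,b)_5: α=-2, u≡1; β=0, v≡3 (mod 5); (1|5)=+1, (3|5)=-1; sign (−1)^0·+1^0·-1^-2 = +1.
(a,b)_2: α=0, β=0; u≡3, v≡7 (mod 8); ε(u)ε(v)=1·1, αω(v)=0·0, βω(u)=0·1; sum ≡ 1  ⇒  -1.
(a,b)_∞: sgn(-39191896909)=−, sgn(-1661497)=−, so -1.
(a,b)_43: α=1, u≡37; β=0, v≡23 (mod 43); (37|43)=-1, (23|43)=+1; sign (−1)^0·-1^0·+1^1 = +1.
(a,b)_23: α=4, u≡15; β=1, v≡4 (mod 23); (15|23)=-1, (4|23)=+1; sign (−1)^0·-1^1·+1^4 = -1.
(a,b)_31: α=1, u≡25; β=0, v≡10 (mod 31); (25|31)=+1, (10|31)=+1; sign (−1)^0·+1^0·+1^1 = +1.
(-39191896909, -1661497 / ℚ) ramifies at {2, 23, 47, ∞}: a division algebra.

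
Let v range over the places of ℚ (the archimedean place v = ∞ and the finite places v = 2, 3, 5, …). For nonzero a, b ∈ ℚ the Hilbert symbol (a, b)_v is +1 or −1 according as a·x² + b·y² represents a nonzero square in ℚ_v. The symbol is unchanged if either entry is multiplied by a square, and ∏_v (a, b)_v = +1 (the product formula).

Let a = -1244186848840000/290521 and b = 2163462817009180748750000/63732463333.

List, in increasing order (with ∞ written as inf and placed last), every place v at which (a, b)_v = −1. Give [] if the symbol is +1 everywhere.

(a, b) ≡ (-589, 103415) mod (ℚ^×)²; places V = {2, 5, 7, 11, 13, 19, 31, 37, 43, ∞}.
(a,b)_43: α=2, u≡4; β=3, v≡16 (mod 43); (4|43)=+1, (16|43)=+1; sign (−1)^0·+1^3·+1^2 = +1.
(a,b)_2: α=6, β=4; u≡3, v≡7 (mod 8); ε(u)ε(v)=1·1, αω(v)=6·0, βω(u)=4·1; sum ≡ 1  ⇒  -1.
(a,b)_∞: sgn(-589)=−, sgn(103415)=+, so +1.
(a,b)_31: α=1, u≡22; β=2, v≡27 (mod 31); (22|31)=-1, (27|31)=-1; sign (−1)^0·-1^2·-1^1 = -1.
(a,b)_5: α=4, u≡1; β=7, v≡3 (mod 5); (1|5)=+1, (3|5)=-1; sign (−1)^0·+1^7·-1^4 = +1.
(a,b)_11: α=-2, u≡4; β=-4, v≡3 (mod 11); (4|11)=+1, (3|11)=+1; sign (−1)^0·+1^-4·+1^-2 = +1.
(a,b)_13: α=4, u≡9; β=7, v≡1 (mod 13); (9|13)=+1, (1|13)=+1; sign (−1)^0·+1^7·+1^4 = +1.
(a,b)_37: α=0, u≡28; β=-1, v≡6 (mod 37); (28|37)=+1, (6|37)=-1; sign (−1)^0·+1^-1·-1^0 = +1.
(a,b)_19: α=1, u≡9; β=2, v≡17 (mod 19); (9|19)=+1, (17|19)=+1; sign (−1)^0·+1^2·+1^1 = +1.
(a,b)_7: α=-4, u≡6; β=-6, v≡4 (mod 7); (6|7)=-1, (4|7)=+1; sign (−1)^0·-1^-6·+1^-4 = +1.
Ram(-589, 103415) = {2, 31}; no ℚ_2-point on the conic.

[2, 31]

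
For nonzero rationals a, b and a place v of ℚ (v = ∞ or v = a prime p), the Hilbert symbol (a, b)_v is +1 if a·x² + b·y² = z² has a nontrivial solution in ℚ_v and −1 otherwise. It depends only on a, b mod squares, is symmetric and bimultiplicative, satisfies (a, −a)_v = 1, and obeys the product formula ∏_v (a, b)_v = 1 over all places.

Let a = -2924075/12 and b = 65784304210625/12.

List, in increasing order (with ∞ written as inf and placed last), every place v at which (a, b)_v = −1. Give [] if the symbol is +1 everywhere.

Mod squares: a ≡ -7161, b ≡ 1131. Check v ∈ {∞, 2, 3, 5, 7, 11, 13, 29, 31}.
v=31: a=31^1·(≡11), b=31^2·(≡21) mod 31; (11|31)=-1, (21|31)=-1; (−1)^{1·2·15}·(-1)^2·(-1)^1 = -1.
v=7: a=7^3·(≡3), b=7^4·(≡4) mod 7; (3|7)=-1, (4|7)=+1; (−1)^{3·4·3}·(-1)^4·(+1)^3 = +1.
v=3: a=3^-1·(≡1), b=3^-1·(≡2) mod 3; (1|3)=+1, (2|3)=-1; (−1)^{-1·-1·1}·(+1)^-1·(-1)^-1 = +1.
v=11: a=11^1·(≡1), b=11^2·(≡5) mod 11; (1|11)=+1, (5|11)=+1; (−1)^{1·2·5}·(+1)^2·(+1)^1 = +1.
v=2: v_2(a)=-2, v_2(b)=-2; units ≡ 7, 3 (mod 8); ε·ε+αω+βω = 1·1+-2·1+-2·0 ≡ 1  ⇒  (a,b)_2 = -1.
v=∞: -7161 < 0 and 1131 > 0  ⇒  (a,b)_∞ = +1.
v=13: a=13^0·(≡11), b=13^1·(≡4) mod 13; (11|13)=-1, (4|13)=+1; (−1)^{0·1·6}·(-1)^1·(+1)^0 = -1.
v=5: a=5^2·(≡1), b=5^4·(≡1) mod 5; (1|5)=+1, (1|5)=+1; (−1)^{2·4·2}·(+1)^4·(+1)^2 = +1.
v=29: a=29^0·(≡2), b=29^1·(≡8) mod 29; (2|29)=-1, (8|29)=-1; (−1)^{0·1·14}·(-1)^1·(-1)^0 = -1.
(-7161, 1131 / ℚ) ramifies at {2, 13, 29, 31}: a division algebra.

[2, 13, 29, 31]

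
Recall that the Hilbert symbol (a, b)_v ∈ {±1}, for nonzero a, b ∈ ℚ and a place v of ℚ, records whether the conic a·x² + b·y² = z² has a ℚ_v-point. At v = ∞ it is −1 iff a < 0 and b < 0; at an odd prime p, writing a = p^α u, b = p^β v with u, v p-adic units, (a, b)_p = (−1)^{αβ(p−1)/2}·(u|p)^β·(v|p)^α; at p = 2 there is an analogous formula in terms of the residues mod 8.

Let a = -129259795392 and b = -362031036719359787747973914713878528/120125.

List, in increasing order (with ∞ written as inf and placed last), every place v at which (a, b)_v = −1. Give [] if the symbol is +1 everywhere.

[5, 13, 23, inf]

(a, b) ≡ (-15847, -115) mod (ℚ^×)²; places V = {2, 3, 5, 7, 13, 17, 23, 31, 41, 43, 53, ∞}.
(a,b)_43: α=0, u≡30; β=2, v≡23 (mod 43); (30|43)=-1, (23|43)=+1; sign (−1)^0·-1^2·+1^0 = +1.
(a,b)_5: α=0, u≡3; β=-3, v≡2 (mod 5); (3|5)=-1, (2|5)=-1; sign (−1)^0·-1^-3·-1^0 = -1.
(a,b)_7: α=2, u≡4; β=2, v≡1 (mod 7); (4|7)=+1, (1|7)=+1; sign (−1)^0·+1^2·+1^2 = +1.
(a,b)_∞: sgn(-15847)=−, sgn(-115)=−, so -1.
(a,b)_2: α=6, β=12; u≡1, v≡5 (mod 8); ε(u)ε(v)=0·0, αω(v)=6·1, βω(u)=12·0; sum ≡ 0  ⇒  +1.
(a,b)_31: α=0, u≡28; β=-2, v≡18 (mod 31); (28|31)=+1, (18|31)=+1; sign (−1)^0·+1^-2·+1^0 = +1.
(a,b)_3: α=2, u≡2; β=18, v≡2 (mod 3); (2|3)=-1, (2|3)=-1; sign (−1)^0·-1^18·-1^2 = +1.
(a,b)_53: α=1, u≡48; β=4, v≡38 (mod 53); (48|53)=-1, (38|53)=+1; sign (−1)^0·-1^4·+1^1 = +1.
(a,b)_41: α=0, u≡25; β=2, v≡16 (mod 41); (25|41)=+1, (16|41)=+1; sign (−1)^0·+1^2·+1^0 = +1.
(a,b)_17: α=2, u≡5; β=2, v≡16 (mod 17); (5|17)=-1, (16|17)=+1; sign (−1)^0·-1^2·+1^2 = +1.
(a,b)_13: α=1, u≡9; β=4, v≡8 (mod 13); (9|13)=+1, (8|13)=-1; sign (−1)^0·+1^4·-1^1 = -1.
(a,b)_23: α=1, u≡16; β=1, v≡12 (mod 23); (16|23)=+1, (12|23)=+1; sign (−1)^1·+1^1·+1^1 = -1.
(-15847, -115 / ℚ) ramifies at {5, 13, 23, ∞}: a division algebra.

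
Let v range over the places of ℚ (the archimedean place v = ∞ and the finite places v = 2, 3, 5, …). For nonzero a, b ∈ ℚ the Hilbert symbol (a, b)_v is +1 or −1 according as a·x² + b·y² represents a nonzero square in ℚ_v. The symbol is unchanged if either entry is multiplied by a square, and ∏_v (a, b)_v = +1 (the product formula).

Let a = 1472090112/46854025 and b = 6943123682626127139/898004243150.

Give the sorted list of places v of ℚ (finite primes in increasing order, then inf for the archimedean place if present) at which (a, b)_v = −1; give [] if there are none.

[2, 7, 23, 29]

(a, b) ≡ (493, 158746) mod (ℚ^×)²; places V = {2, 3, 5, 7, 11, 13, 17, 23, 29, 37, ∞}.
(a,b)_37: α=-4, u≡27; β=-6, v≡12 (mod 37); (27|37)=+1, (12|37)=+1; sign (−1)^0·+1^-6·+1^-4 = +1.
(a,b)_11: α=0, u≡1; β=2, v≡4 (mod 11); (1|11)=+1, (4|11)=+1; sign (−1)^0·+1^2·+1^0 = +1.
(a,b)_5: α=-2, u≡2; β=-2, v≡4 (mod 5); (2|5)=-1, (4|5)=+1; sign (−1)^0·-1^-2·+1^-2 = +1.
(a,b)_29: α=1, u≡12; β=3, v≡23 (mod 29); (12|29)=-1, (23|29)=+1; sign (−1)^0·-1^3·+1^1 = -1.
(a,b)_17: α=1, u≡12; β=3, v≡3 (mod 17); (12|17)=-1, (3|17)=-1; sign (−1)^0·-1^3·-1^1 = +1.
(a,b)_13: α=0, u≡9; β=4, v≡12 (mod 13); (9|13)=+1, (12|13)=+1; sign (−1)^0·+1^4·+1^0 = +1.
(a,b)_7: α=0, u≡3; β=-1, v≡3 (mod 7); (3|7)=-1, (3|7)=-1; sign (−1)^0·-1^-1·-1^0 = -1.
(a,b)_23: α=0, u≡19; β=1, v≡16 (mod 23); (19|23)=-1, (16|23)=+1; sign (−1)^0·-1^1·+1^0 = -1.
(a,b)_3: α=6, u≡1; β=6, v≡1 (mod 3); (1|3)=+1, (1|3)=+1; sign (−1)^0·+1^6·+1^6 = +1.
(a,b)_2: α=12, β=-1; u≡5, v≡5 (mod 8); ε(u)ε(v)=0·0, αω(v)=12·1, βω(u)=-1·1; sum ≡ 1  ⇒  -1.
(a,b)_∞: sgn(493)=+, sgn(158746)=+, so +1.
(493, 158746 / ℚ) ramifies at {2, 7, 23, 29}: a division algebra.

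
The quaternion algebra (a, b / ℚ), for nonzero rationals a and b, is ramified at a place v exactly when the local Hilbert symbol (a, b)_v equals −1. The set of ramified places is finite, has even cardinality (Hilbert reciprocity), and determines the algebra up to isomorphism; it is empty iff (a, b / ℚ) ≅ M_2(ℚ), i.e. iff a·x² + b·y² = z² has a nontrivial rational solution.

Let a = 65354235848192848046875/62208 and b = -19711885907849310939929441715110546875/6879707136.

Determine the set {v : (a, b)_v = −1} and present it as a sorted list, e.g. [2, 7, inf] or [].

(a, b) ≡ (57, -323323) mod (ℚ^×)²; places V = {2, 3, 5, 7, 11, 13, 17, 19, ∞}.
(a,b)_13: α=0, u≡7; β=3, v≡5 (mod 13); (7|13)=-1, (5|13)=-1; sign (−1)^0·-1^3·-1^0 = -1.
(a,b)_2: α=-8, β=-20; u≡1, v≡5 (mod 8); ε(u)ε(v)=0·0, αω(v)=-8·1, βω(u)=-20·0; sum ≡ 0  ⇒  +1.
(a,b)_5: α=8, u≡2; β=8, v≡2 (mod 5); (2|5)=-1, (2|5)=-1; sign (−1)^0·-1^8·-1^8 = +1.
(a,b)_∞: sgn(57)=+, sgn(-323323)=−, so +1.
(a,b)_7: α=8, u≡4; β=13, v≡1 (mod 7); (4|7)=+1, (1|7)=+1; sign (−1)^0·+1^13·+1^8 = +1.
(a,b)_3: α=-5, u≡1; β=-8, v≡2 (mod 3); (1|3)=+1, (2|3)=-1; sign (−1)^0·+1^-8·-1^-5 = -1.
(a,b)_17: α=2, u≡3; β=3, v≡9 (mod 17); (3|17)=-1, (9|17)=+1; sign (−1)^0·-1^3·+1^2 = -1.
(a,b)_19: α=3, u≡18; β=5, v≡16 (mod 19); (18|19)=-1, (16|19)=+1; sign (−1)^1·-1^5·+1^3 = +1.
(a,b)_11: α=4, u≡7; β=7, v≡6 (mod 11); (7|11)=-1, (6|11)=-1; sign (−1)^0·-1^7·-1^4 = -1.
|Ram(57, -323323)| = 4, even; anisotropic at {3, 11, 13, 17}.

[3, 11, 13, 17]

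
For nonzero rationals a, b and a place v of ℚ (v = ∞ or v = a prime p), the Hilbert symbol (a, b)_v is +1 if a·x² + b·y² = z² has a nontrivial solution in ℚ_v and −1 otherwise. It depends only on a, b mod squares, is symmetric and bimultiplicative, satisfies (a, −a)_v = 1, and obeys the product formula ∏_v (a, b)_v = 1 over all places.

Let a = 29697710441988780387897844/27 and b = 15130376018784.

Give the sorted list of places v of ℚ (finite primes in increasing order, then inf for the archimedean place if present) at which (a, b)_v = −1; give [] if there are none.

[2, 17]

(a, b) ≡ (18183, 38454) mod (ℚ^×)²; places V = {2, 3, 11, 13, 17, 19, 29, 53, ∞}.
(a,b)_11: α=3, u≡4; β=0, v≡4 (mod 11); (4|11)=+1, (4|11)=+1; sign (−1)^0·+1^0·+1^3 = +1.
(a,b)_13: α=2, u≡12; β=1, v≡2 (mod 13); (12|13)=+1, (2|13)=-1; sign (−1)^0·+1^1·-1^2 = +1.
(a,b)_17: α=4, u≡12; β=1, v≡9 (mod 17); (12|17)=-1, (9|17)=+1; sign (−1)^0·-1^1·+1^4 = -1.
(a,b)_3: α=-3, u≡1; β=5, v≡2 (mod 3); (1|3)=+1, (2|3)=-1; sign (−1)^1·+1^5·-1^-3 = +1.
(a,b)_19: α=3, u≡11; β=2, v≡17 (mod 19); (11|19)=+1, (17|19)=+1; sign (−1)^0·+1^2·+1^3 = +1.
(a,b)_29: α=5, u≡2; β=3, v≡8 (mod 29); (2|29)=-1, (8|29)=-1; sign (−1)^0·-1^3·-1^5 = +1.
(a,b)_53: α=2, u≡9; β=0, v≡13 (mod 53); (9|53)=+1, (13|53)=+1; sign (−1)^0·+1^0·+1^2 = +1.
(a,b)_∞: sgn(18183)=+, sgn(38454)=+, so +1.
(a,b)_2: α=2, β=5; u≡7, v≡3 (mod 8); ε(u)ε(v)=1·1, αω(v)=2·1, βω(u)=5·0; sum ≡ 1  ⇒  -1.
Ram(18183, 38454) = {2, 17}; no ℚ_2-point on the conic.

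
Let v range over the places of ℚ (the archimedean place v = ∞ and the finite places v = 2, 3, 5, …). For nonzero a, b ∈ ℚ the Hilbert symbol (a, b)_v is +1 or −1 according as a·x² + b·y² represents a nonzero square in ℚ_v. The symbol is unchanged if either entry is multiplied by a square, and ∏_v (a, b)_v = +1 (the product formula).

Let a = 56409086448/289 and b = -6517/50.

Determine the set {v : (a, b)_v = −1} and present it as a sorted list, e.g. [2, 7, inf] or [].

[2, 13, 19, 23]

(a, b) ≡ (286143, -266) mod (ℚ^×)²; places V = {2, 3, 5, 7, 11, 13, 17, 19, 23, 29, 37, ∞}.
(a,b)_11: α=1, u≡4; β=0, v≡1 (mod 11); (4|11)=+1, (1|11)=+1; sign (−1)^0·+1^0·+1^1 = +1.
(a,b)_17: α=-2, u≡13; β=0, v≡6 (mod 17); (13|17)=+1, (6|17)=-1; sign (−1)^0·+1^0·-1^-2 = +1.
(a,b)_7: α=0, u≡4; β=3, v≡2 (mod 7); (4|7)=+1, (2|7)=+1; sign (−1)^0·+1^3·+1^0 = +1.
(a,b)_3: α=3, u≡2; β=0, v≡1 (mod 3); (2|3)=-1, (1|3)=+1; sign (−1)^0·-1^0·+1^3 = +1.
(a,b)_5: α=0, u≡2; β=-2, v≡4 (mod 5); (2|5)=-1, (4|5)=+1; sign (−1)^0·-1^-2·+1^0 = +1.
(a,b)_19: α=0, u≡13; β=1, v≡11 (mod 19); (13|19)=-1, (11|19)=+1; sign (−1)^0·-1^1·+1^0 = -1.
(a,b)_37: α=2, u≡2; β=0, v≡11 (mod 37); (2|37)=-1, (11|37)=+1; sign (−1)^0·-1^0·+1^2 = +1.
(a,b)_2: α=4, β=-1; u≡7, v≡3 (mod 8); ε(u)ε(v)=1·1, αω(v)=4·1, βω(u)=-1·0; sum ≡ 1  ⇒  -1.
(a,b)_13: α=1, u≡7; β=0, v≡2 (mod 13); (7|13)=-1, (2|13)=-1; sign (−1)^0·-1^0·-1^1 = -1.
(a,b)_29: α=1, u≡13; β=0, v≡28 (mod 29); (13|29)=+1, (28|29)=+1; sign (−1)^0·+1^0·+1^1 = +1.
(a,b)_∞: sgn(286143)=+, sgn(-266)=−, so +1.
(a,b)_23: α=1, u≡19; β=0, v≡21 (mod 23); (19|23)=-1, (21|23)=-1; sign (−1)^0·-1^0·-1^1 = -1.
|Ram(286143, -266)| = 4, even; anisotropic at {2, 13, 19, 23}.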